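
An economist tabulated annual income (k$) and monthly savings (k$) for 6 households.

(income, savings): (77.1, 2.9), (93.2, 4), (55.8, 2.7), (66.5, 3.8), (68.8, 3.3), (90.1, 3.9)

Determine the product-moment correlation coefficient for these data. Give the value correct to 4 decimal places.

0.7057

n = 6, Σx = 451.5, Σy = 20.6, Σx² = 35017.99, Σy² = 72.24, Σxy = 1578.18
nΣxy − ΣxΣy = 9469.08 − 9300.9 = 168.18
nΣx² − (Σx)² = 210107.94 − 203852.25 = 6255.69; nΣy² − (Σy)² = 433.44 − 424.36 = 9.08
r = 168.18 / √(6255.69 × 9.08) = 168.18 / 238.3310 ≈ 0.7057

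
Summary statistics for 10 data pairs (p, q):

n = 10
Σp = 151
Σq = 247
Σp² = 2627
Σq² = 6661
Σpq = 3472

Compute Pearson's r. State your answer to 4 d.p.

r = (nΣpq − ΣpΣq) / √[(nΣp² − (Σp)²)(nΣq² − (Σq)²)]
Numerator: 10×3472 − 151×247 = -2577
Denominator: √[(26270 − 22801)(66610 − 61009)] = √[3469 × 5601] = 4407.9325
r = -2577 / 4407.9325 ≈ -0.5846

-0.5846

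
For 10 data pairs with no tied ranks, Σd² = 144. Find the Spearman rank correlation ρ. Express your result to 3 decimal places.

ρ = 1 − 6Σd² / [n(n²−1)] = 1 − 6×144 / (10×99)
  = 1 − 864/990 = 1 − 0.8727 ≈ 0.127

0.127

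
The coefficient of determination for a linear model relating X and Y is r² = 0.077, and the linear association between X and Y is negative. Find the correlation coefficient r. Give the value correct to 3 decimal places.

-0.277

|r| = √0.077 = 0.277
The association is negative, so r = −0.277.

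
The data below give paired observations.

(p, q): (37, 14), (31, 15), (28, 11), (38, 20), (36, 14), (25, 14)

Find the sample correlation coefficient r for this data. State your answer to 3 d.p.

0.575

n = 6, Σp = 195, Σq = 88, Σp² = 6479, Σq² = 1334, Σpq = 2905
nΣpq − ΣpΣq = 17430 − 17160 = 270
nΣp² − (Σp)² = 38874 − 38025 = 849; nΣq² − (Σq)² = 8004 − 7744 = 260
r = 270 / √(849 × 260) = 270 / 469.8298 ≈ 0.575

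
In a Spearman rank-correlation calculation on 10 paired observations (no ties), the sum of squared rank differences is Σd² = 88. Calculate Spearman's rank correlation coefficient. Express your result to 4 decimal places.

ρ = 1 − 6Σd² / [n(n²−1)] = 1 − 6×88 / (10×99)
  = 1 − 528/990 = 1 − 0.53333 ≈ 0.4667

0.4667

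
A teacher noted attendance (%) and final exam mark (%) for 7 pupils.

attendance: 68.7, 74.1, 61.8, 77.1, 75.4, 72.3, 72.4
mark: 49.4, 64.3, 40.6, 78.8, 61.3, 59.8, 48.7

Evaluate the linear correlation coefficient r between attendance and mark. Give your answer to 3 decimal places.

0.863

n = 7, Σx = 501.8, Σy = 402.9, Σx² = 36128.36, Σy² = 24138.07, Σxy = 29214.41
nΣxy − ΣxΣy = 204500.87 − 202175.22 = 2325.65
nΣx² − (Σx)² = 252898.52 − 251803.24 = 1095.28; nΣy² − (Σy)² = 168966.49 − 162328.41 = 6638.08
r = 2325.65 / √(1095.28 × 6638.08) = 2325.65 / 2696.3969 ≈ 0.863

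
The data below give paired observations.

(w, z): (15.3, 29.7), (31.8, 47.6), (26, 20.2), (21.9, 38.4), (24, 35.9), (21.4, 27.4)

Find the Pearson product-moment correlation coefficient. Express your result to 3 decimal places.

n = 6, Σw = 140.4, Σz = 199.2, Σw² = 3434.9, Σz² = 7070.02, Σwz = 4782.21
nΣwz − ΣwΣz = 28693.26 − 27967.68 = 725.58
nΣw² − (Σw)² = 20609.4 − 19712.16 = 897.24; nΣz² − (Σz)² = 42420.12 − 39680.64 = 2739.48
r = 725.58 / √(897.24 × 2739.48) = 725.58 / 1567.7918 ≈ 0.463

0.463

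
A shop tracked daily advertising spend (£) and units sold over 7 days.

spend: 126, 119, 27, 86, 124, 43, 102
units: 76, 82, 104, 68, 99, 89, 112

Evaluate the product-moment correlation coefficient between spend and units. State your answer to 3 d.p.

n = 7, Σx = 627, Σy = 630, Σx² = 65791, Σy² = 58206, Σxy = 55517
nΣxy − ΣxΣy = 388619 − 395010 = -6391
nΣx² − (Σx)² = 460537 − 393129 = 67408; nΣy² − (Σy)² = 407442 − 396900 = 10542
r = -6391 / √(67408 × 10542) = -6391 / 26657.3655 ≈ -0.240

-0.240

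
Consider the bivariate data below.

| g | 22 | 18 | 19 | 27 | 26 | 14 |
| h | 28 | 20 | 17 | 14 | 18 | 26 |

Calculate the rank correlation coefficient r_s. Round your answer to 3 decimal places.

Rank g: 4, 2, 3, 6, 5, 1
Rank h: 6, 4, 2, 1, 3, 5
d = rank(g) − rank(h): -2, -2, 1, 5, 2, -4; Σd² = 54
ρ = 1 − 6Σd² / [n(n²−1)] = 1 − 6×54 / (6×35) = 1 − 324/210 ≈ -0.543

-0.543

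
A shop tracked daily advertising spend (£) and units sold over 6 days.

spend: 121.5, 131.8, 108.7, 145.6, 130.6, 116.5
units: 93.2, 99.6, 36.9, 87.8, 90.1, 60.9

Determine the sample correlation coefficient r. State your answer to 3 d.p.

n = 6, Σx = 754.7, Σy = 468.5, Σx² = 95777.15, Σy² = 39503.67, Σxy = 60107.7
nΣxy − ΣxΣy = 360646.2 − 353576.95 = 7069.25
nΣx² − (Σx)² = 574662.9 − 569572.09 = 5090.81; nΣy² − (Σy)² = 237022.02 − 219492.25 = 17529.77
r = 7069.25 / √(5090.81 × 17529.77) = 7069.25 / 9446.7311 ≈ 0.748

0.748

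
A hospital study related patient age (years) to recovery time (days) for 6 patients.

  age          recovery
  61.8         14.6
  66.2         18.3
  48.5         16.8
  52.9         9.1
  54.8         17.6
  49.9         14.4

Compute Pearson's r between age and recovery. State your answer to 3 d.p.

n = 6, Σx = 334.1, Σy = 90.8, Σx² = 18845.39, Σy² = 1430.22, Σxy = 5092.97
nΣxy − ΣxΣy = 30557.82 − 30336.28 = 221.54
nΣx² − (Σx)² = 113072.34 − 111622.81 = 1449.53; nΣy² − (Σy)² = 8581.32 − 8244.64 = 336.68
r = 221.54 / √(1449.53 × 336.68) = 221.54 / 698.5898 ≈ 0.317

0.317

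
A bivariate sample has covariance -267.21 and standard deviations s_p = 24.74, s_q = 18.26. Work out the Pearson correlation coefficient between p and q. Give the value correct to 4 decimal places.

r = Cov(p,q) / (s_p · s_q) = -267.21 / (24.74 × 18.26)
  = -267.21 / 451.7524 ≈ -0.5915

-0.5915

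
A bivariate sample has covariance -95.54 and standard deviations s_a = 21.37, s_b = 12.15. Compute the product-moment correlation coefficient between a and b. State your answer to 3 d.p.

r = Cov(a,b) / (s_a · s_b) = -95.54 / (21.37 × 12.15)
  = -95.54 / 259.6455 ≈ -0.368

-0.368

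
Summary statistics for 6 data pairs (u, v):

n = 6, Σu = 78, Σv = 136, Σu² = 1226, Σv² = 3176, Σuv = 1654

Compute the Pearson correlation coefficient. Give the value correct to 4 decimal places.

r = (nΣuv − ΣuΣv) / √[(nΣu² − (Σu)²)(nΣv² − (Σv)²)]
Numerator: 6×1654 − 78×136 = -684
Denominator: √[(7356 − 6084)(19056 − 18496)] = √[1272 × 560] = 843.9905
r = -684 / 843.9905 ≈ -0.8104

-0.8104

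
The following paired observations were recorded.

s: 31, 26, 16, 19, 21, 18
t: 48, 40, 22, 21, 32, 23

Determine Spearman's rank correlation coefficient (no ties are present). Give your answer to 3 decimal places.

Rank s: 6, 5, 1, 3, 4, 2
Rank t: 6, 5, 2, 1, 4, 3
d = rank(s) − rank(t): 0, 0, -1, 2, 0, -1; Σd² = 6
ρ = 1 − 6Σd² / [n(n²−1)] = 1 − 6×6 / (6×35) = 1 − 36/210 ≈ 0.829

0.829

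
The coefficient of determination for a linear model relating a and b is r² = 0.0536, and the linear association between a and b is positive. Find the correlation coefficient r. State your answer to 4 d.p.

|r| = √0.0536 = 0.2315
The association is positive, so r = 0.2315.

0.2315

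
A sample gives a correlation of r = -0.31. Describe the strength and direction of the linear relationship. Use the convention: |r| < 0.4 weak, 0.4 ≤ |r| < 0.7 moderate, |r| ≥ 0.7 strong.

weak negative

r = -0.31 < 0 so the relationship is negative.
|r| = 0.31, which falls in the weak range.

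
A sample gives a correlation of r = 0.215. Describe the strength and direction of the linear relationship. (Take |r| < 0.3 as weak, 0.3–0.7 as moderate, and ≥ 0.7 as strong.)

r = 0.215 > 0 so the relationship is positive.
|r| = 0.215, which falls in the weak range.

weak positive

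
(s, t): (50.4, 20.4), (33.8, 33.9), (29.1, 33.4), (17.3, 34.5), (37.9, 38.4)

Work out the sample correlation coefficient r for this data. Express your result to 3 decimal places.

-0.646

n = 5, Σs = 168.5, Σt = 160.6, Σs² = 6265.11, Σt² = 5345.74, Σst = 5198.13
nΣst − ΣsΣt = 25990.65 − 27061.1 = -1070.45
nΣs² − (Σs)² = 31325.55 − 28392.25 = 2933.3; nΣt² − (Σt)² = 26728.7 − 25792.36 = 936.34
r = -1070.45 / √(2933.3 × 936.34) = -1070.45 / 1657.2767 ≈ -0.646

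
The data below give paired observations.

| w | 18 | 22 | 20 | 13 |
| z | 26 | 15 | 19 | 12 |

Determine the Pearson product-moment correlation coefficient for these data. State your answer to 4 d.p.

n = 4, Σw = 73, Σz = 72, Σw² = 1377, Σz² = 1406, Σwz = 1334
nΣwz − ΣwΣz = 5336 − 5256 = 80
nΣw² − (Σw)² = 5508 − 5329 = 179; nΣz² − (Σz)² = 5624 − 5184 = 440
r = 80 / √(179 × 440) = 80 / 280.6421 ≈ 0.2851

0.2851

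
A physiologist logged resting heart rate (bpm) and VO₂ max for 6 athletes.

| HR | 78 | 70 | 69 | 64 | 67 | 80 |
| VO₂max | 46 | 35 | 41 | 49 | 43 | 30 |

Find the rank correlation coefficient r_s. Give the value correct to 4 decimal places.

-0.6571

Rank HR: 5, 4, 3, 1, 2, 6
Rank VO₂max: 5, 2, 3, 6, 4, 1
d = rank(HR) − rank(VO₂max): 0, 2, 0, -5, -2, 5; Σd² = 58
ρ = 1 − 6Σd² / [n(n²−1)] = 1 − 6×58 / (6×35) = 1 − 348/210 ≈ -0.6571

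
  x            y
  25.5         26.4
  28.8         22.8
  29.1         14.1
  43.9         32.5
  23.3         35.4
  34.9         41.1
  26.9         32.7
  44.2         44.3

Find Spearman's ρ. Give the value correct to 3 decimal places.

0.286

Rank x: 2, 4, 5, 7, 1, 6, 3, 8
Rank y: 3, 2, 1, 4, 6, 7, 5, 8
d = rank(x) − rank(y): -1, 2, 4, 3, -5, -1, -2, 0; Σd² = 60
ρ = 1 − 6Σd² / [n(n²−1)] = 1 − 6×60 / (8×63) = 1 − 360/504 ≈ 0.286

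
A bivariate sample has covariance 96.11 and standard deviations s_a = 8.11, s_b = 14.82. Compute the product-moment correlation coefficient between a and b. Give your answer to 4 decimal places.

r = Cov(a,b) / (s_a · s_b) = 96.11 / (8.11 × 14.82)
  = 96.11 / 120.1902 ≈ 0.7996

0.7996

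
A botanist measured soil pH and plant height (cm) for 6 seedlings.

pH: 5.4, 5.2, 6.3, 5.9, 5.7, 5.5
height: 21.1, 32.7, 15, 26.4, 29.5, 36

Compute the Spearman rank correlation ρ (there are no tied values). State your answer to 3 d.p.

Rank pH: 2, 1, 6, 5, 4, 3
Rank height: 2, 5, 1, 3, 4, 6
d = rank(pH) − rank(height): 0, -4, 5, 2, 0, -3; Σd² = 54
ρ = 1 − 6Σd² / [n(n²−1)] = 1 − 6×54 / (6×35) = 1 − 324/210 ≈ -0.543

-0.543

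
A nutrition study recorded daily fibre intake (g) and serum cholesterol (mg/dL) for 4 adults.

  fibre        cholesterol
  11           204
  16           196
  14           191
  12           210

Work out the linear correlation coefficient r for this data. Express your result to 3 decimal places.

-0.701

n = 4, Σx = 53, Σy = 801, Σx² = 717, Σy² = 160613, Σxy = 10574
nΣxy − ΣxΣy = 42296 − 42453 = -157
nΣx² − (Σx)² = 2868 − 2809 = 59; nΣy² − (Σy)² = 642452 − 641601 = 851
r = -157 / √(59 × 851) = -157 / 224.0736 ≈ -0.701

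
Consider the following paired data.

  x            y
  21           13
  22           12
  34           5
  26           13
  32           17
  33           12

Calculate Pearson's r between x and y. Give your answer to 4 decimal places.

n = 6, Σx = 168, Σy = 72, Σx² = 4870, Σy² = 940, Σxy = 1985
nΣxy − ΣxΣy = 11910 − 12096 = -186
nΣx² − (Σx)² = 29220 − 28224 = 996; nΣy² − (Σy)² = 5640 − 5184 = 456
r = -186 / √(996 × 456) = -186 / 673.9258 ≈ -0.2760

-0.2760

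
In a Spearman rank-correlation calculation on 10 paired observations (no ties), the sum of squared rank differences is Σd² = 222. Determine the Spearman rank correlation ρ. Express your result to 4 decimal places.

ρ = 1 − 6Σd² / [n(n²−1)] = 1 − 6×222 / (10×99)
  = 1 − 1332/990 = 1 − 1.34545 ≈ -0.3455

-0.3455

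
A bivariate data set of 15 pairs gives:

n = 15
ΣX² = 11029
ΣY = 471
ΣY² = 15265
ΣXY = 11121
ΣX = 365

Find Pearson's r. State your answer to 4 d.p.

-0.3364

r = (nΣXY − ΣXΣY) / √[(nΣX² − (ΣX)²)(nΣY² − (ΣY)²)]
Numerator: 15×11121 − 365×471 = -5100
Denominator: √[(165435 − 133225)(228975 − 221841)] = √[32210 × 7134] = 15158.6985
r = -5100 / 15158.6985 ≈ -0.3364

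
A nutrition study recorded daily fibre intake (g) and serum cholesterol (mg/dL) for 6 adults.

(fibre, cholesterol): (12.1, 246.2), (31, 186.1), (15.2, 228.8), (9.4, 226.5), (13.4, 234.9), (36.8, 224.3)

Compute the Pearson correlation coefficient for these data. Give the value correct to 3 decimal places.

n = 6, Σx = 117.9, Σy = 1346.8, Σx² = 2960.61, Σy² = 304387.84, Σxy = 25756.88
nΣxy − ΣxΣy = 154541.28 − 158787.72 = -4246.44
nΣx² − (Σx)² = 17763.66 − 13900.41 = 3863.25; nΣy² − (Σy)² = 1826327.04 − 1813870.24 = 12456.8
r = -4246.44 / √(3863.25 × 12456.8) = -4246.44 / 6937.1271 ≈ -0.612

-0.612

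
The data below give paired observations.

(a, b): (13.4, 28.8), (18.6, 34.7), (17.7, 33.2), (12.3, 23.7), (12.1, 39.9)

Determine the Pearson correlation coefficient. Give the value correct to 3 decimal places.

n = 5, Σa = 74.1, Σb = 160.3, Σa² = 1136.51, Σb² = 5289.47, Σab = 2393.28
nΣab − ΣaΣb = 11966.4 − 11878.23 = 88.17
nΣa² − (Σa)² = 5682.55 − 5490.81 = 191.74; nΣb² − (Σb)² = 26447.35 − 25696.09 = 751.26
r = 88.17 / √(191.74 × 751.26) = 88.17 / 379.5347 ≈ 0.232

0.232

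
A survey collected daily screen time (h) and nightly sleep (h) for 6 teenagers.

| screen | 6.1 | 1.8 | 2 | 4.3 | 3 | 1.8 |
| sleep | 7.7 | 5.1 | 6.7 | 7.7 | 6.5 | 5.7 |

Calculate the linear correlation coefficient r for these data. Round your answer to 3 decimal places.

0.843

n = 6, Σx = 19, Σy = 39.4, Σx² = 75.18, Σy² = 264.22, Σxy = 132.42
nΣxy − ΣxΣy = 794.52 − 748.6 = 45.92
nΣx² − (Σx)² = 451.08 − 361 = 90.08; nΣy² − (Σy)² = 1585.32 − 1552.36 = 32.96
r = 45.92 / √(90.08 × 32.96) = 45.92 / 54.4889 ≈ 0.843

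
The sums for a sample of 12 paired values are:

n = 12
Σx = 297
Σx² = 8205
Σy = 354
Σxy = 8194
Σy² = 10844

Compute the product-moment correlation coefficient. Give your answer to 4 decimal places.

r = (nΣxy − ΣxΣy) / √[(nΣx² − (Σx)²)(nΣy² − (Σy)²)]
Numerator: 12×8194 − 297×354 = -6810
Denominator: √[(98460 − 88209)(130128 − 125316)] = √[10251 × 4812] = 7023.3761
r = -6810 / 7023.3761 ≈ -0.9696

-0.9696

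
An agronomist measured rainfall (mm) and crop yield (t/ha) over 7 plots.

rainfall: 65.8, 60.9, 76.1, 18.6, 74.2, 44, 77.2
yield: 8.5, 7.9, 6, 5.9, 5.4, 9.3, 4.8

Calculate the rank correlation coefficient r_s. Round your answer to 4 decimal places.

-0.5357

Rank rainfall: 4, 3, 6, 1, 5, 2, 7
Rank yield: 6, 5, 4, 3, 2, 7, 1
d = rank(rainfall) − rank(yield): -2, -2, 2, -2, 3, -5, 6; Σd² = 86
ρ = 1 − 6Σd² / [n(n²−1)] = 1 − 6×86 / (7×48) = 1 − 516/336 ≈ -0.5357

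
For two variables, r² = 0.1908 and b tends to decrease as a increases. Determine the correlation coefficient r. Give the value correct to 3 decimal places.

-0.437

|r| = √0.1908 = 0.437
The association is negative, so r = −0.437.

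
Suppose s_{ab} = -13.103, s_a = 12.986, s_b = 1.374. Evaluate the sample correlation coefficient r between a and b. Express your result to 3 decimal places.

-0.734

r = Cov(a,b) / (s_a · s_b) = -13.103 / (12.986 × 1.374)
  = -13.103 / 17.8428 ≈ -0.734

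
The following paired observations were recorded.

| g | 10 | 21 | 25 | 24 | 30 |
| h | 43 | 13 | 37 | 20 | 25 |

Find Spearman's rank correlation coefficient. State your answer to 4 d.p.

Rank g: 1, 2, 4, 3, 5
Rank h: 5, 1, 4, 2, 3
d = rank(g) − rank(h): -4, 1, 0, 1, 2; Σd² = 22
ρ = 1 − 6Σd² / [n(n²−1)] = 1 − 6×22 / (5×24) = 1 − 132/120 ≈ -0.1000

-0.1000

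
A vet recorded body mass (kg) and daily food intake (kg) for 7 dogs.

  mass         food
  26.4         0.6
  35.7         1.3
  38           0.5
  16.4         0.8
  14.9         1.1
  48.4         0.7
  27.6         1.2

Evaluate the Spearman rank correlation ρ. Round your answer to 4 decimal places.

Rank mass: 3, 5, 6, 2, 1, 7, 4
Rank food: 2, 7, 1, 4, 5, 3, 6
d = rank(mass) − rank(food): 1, -2, 5, -2, -4, 4, -2; Σd² = 70
ρ = 1 − 6Σd² / [n(n²−1)] = 1 − 6×70 / (7×48) = 1 − 420/336 ≈ -0.2500

-0.2500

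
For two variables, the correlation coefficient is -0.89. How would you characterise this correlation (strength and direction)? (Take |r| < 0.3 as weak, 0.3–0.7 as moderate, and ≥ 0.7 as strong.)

r = -0.89 < 0 so the relationship is negative.
|r| = 0.89, which falls in the strong range.

strong negative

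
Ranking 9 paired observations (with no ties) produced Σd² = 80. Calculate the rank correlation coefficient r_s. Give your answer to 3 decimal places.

0.333

ρ = 1 − 6Σd² / [n(n²−1)] = 1 − 6×80 / (9×80)
  = 1 − 480/720 = 1 − 0.6667 ≈ 0.333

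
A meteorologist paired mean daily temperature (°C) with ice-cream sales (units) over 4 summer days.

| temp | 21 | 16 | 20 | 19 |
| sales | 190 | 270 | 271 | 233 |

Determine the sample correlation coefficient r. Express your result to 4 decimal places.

-0.6402

n = 4, Σx = 76, Σy = 964, Σx² = 1458, Σy² = 236730, Σxy = 18157
nΣxy − ΣxΣy = 72628 − 73264 = -636
nΣx² − (Σx)² = 5832 − 5776 = 56; nΣy² − (Σy)² = 946920 − 929296 = 17624
r = -636 / √(56 × 17624) = -636 / 993.4506 ≈ -0.6402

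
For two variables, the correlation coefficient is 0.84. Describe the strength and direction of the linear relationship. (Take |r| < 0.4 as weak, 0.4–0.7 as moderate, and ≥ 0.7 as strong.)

r = 0.84 > 0 so the relationship is positive.
|r| = 0.84, which falls in the strong range.

strong positive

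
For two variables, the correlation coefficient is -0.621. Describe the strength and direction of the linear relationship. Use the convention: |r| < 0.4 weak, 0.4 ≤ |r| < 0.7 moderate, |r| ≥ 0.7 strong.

r = -0.621 < 0 so the relationship is negative.
|r| = 0.621, which falls in the moderate range.

moderate negative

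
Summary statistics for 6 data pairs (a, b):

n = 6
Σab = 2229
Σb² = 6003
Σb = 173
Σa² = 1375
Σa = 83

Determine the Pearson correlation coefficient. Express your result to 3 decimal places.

-0.342

r = (nΣab − ΣaΣb) / √[(nΣa² − (Σa)²)(nΣb² − (Σb)²)]
Numerator: 6×2229 − 83×173 = -985
Denominator: √[(8250 − 6889)(36018 − 29929)] = √[1361 × 6089] = 2878.7374
r = -985 / 2878.7374 ≈ -0.342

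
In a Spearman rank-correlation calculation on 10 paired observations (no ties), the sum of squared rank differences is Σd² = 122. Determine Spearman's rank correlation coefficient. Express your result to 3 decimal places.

ρ = 1 − 6Σd² / [n(n²−1)] = 1 − 6×122 / (10×99)
  = 1 − 732/990 = 1 − 0.7394 ≈ 0.261

0.261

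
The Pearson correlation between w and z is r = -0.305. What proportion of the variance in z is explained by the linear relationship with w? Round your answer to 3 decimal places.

0.093

r² = (-0.305)² = 0.093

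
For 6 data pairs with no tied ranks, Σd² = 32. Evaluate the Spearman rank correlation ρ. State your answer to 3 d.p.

ρ = 1 − 6Σd² / [n(n²−1)] = 1 − 6×32 / (6×35)
  = 1 − 192/210 = 1 − 0.9143 ≈ 0.086

0.086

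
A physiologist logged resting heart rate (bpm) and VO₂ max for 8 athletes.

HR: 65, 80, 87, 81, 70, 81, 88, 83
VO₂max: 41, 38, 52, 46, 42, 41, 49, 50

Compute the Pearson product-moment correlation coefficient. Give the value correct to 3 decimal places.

n = 8, Σx = 635, Σy = 359, Σx² = 50849, Σy² = 16291, Σxy = 28678
nΣxy − ΣxΣy = 229424 − 227965 = 1459
nΣx² − (Σx)² = 406792 − 403225 = 3567; nΣy² − (Σy)² = 130328 − 128881 = 1447
r = 1459 / √(3567 × 1447) = 1459 / 2271.8823 ≈ 0.642

0.642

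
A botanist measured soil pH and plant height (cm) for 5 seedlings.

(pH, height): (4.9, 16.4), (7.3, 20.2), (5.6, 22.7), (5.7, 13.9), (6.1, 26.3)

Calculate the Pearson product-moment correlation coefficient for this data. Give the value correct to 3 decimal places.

0.319

n = 5, Σx = 29.6, Σy = 99.5, Σx² = 178.36, Σy² = 2077.19, Σxy = 594.6
nΣxy − ΣxΣy = 2973 − 2945.2 = 27.8
nΣx² − (Σx)² = 891.8 − 876.16 = 15.64; nΣy² − (Σy)² = 10385.95 − 9900.25 = 485.7
r = 27.8 / √(15.64 × 485.7) = 27.8 / 87.1570 ≈ 0.319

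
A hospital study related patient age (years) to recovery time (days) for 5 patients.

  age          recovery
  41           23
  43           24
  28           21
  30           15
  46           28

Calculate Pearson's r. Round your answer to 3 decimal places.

0.827

n = 5, Σx = 188, Σy = 111, Σx² = 7330, Σy² = 2555, Σxy = 4301
nΣxy − ΣxΣy = 21505 − 20868 = 637
nΣx² − (Σx)² = 36650 − 35344 = 1306; nΣy² − (Σy)² = 12775 − 12321 = 454
r = 637 / √(1306 × 454) = 637 / 770.0156 ≈ 0.827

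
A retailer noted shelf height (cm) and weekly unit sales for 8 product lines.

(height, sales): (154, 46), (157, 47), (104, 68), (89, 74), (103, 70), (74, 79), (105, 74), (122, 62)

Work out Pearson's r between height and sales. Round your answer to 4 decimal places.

n = 8, Σx = 908, Σy = 520, Σx² = 109096, Σy² = 34886, Σxy = 56511
nΣxy − ΣxΣy = 452088 − 472160 = -20072
nΣx² − (Σx)² = 872768 − 824464 = 48304; nΣy² − (Σy)² = 279088 − 270400 = 8688
r = -20072 / √(48304 × 8688) = -20072 / 20485.7304 ≈ -0.9798

-0.9798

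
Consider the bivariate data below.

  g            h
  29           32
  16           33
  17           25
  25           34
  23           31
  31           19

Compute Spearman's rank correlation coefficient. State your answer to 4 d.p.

-0.3143

Rank g: 5, 1, 2, 4, 3, 6
Rank h: 4, 5, 2, 6, 3, 1
d = rank(g) − rank(h): 1, -4, 0, -2, 0, 5; Σd² = 46
ρ = 1 − 6Σd² / [n(n²−1)] = 1 − 6×46 / (6×35) = 1 − 276/210 ≈ -0.3143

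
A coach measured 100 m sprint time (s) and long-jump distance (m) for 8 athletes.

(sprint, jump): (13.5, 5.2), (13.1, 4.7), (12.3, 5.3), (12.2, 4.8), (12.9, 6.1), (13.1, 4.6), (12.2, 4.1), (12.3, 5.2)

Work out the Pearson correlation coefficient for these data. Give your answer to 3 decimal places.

n = 8, Σx = 101.6, Σy = 40, Σx² = 1292.14, Σy² = 202.48, Σxy = 508.45
nΣxy − ΣxΣy = 4067.6 − 4064 = 3.6
nΣx² − (Σx)² = 10337.12 − 10322.56 = 14.56; nΣy² − (Σy)² = 1619.84 − 1600 = 19.84
r = 3.6 / √(14.56 × 19.84) = 3.6 / 16.9962 ≈ 0.212

0.212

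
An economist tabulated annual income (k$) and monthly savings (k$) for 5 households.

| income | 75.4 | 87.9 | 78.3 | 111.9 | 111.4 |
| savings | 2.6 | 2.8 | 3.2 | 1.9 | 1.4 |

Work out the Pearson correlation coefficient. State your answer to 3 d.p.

n = 5, Σx = 464.9, Σy = 11.9, Σx² = 44474.03, Σy² = 30.41, Σxy = 1061.29
nΣxy − ΣxΣy = 5306.45 − 5532.31 = -225.86
nΣx² − (Σx)² = 222370.15 − 216132.01 = 6238.14; nΣy² − (Σy)² = 152.05 − 141.61 = 10.44
r = -225.86 / √(6238.14 × 10.44) = -225.86 / 255.1983 ≈ -0.885

-0.885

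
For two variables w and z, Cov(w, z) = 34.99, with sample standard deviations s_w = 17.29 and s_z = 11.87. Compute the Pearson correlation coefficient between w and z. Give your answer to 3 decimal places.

r = Cov(w,z) / (s_w · s_z) = 34.99 / (17.29 × 11.87)
  = 34.99 / 205.2323 ≈ 0.170

0.170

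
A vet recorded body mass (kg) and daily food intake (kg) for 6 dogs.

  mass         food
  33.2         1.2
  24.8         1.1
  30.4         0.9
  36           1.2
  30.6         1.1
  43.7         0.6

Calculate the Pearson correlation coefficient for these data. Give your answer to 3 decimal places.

-0.603

n = 6, Σx = 198.7, Σy = 6.1, Σx² = 6783.49, Σy² = 6.47, Σxy = 197.56
nΣxy − ΣxΣy = 1185.36 − 1212.07 = -26.71
nΣx² − (Σx)² = 40700.94 − 39481.69 = 1219.25; nΣy² − (Σy)² = 38.82 − 37.21 = 1.61
r = -26.71 / √(1219.25 × 1.61) = -26.71 / 44.3057 ≈ -0.603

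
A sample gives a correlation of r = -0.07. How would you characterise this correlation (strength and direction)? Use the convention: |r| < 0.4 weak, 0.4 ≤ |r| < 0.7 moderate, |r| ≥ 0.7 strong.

weak negative

r = -0.07 < 0 so the relationship is negative.
|r| = 0.07, which falls in the weak range.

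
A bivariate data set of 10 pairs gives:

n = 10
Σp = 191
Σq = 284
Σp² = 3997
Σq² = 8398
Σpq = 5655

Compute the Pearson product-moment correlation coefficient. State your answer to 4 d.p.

0.6771

r = (nΣpq − ΣpΣq) / √[(nΣp² − (Σp)²)(nΣq² − (Σq)²)]
Numerator: 10×5655 − 191×284 = 2306
Denominator: √[(39970 − 36481)(83980 − 80656)] = √[3489 × 3324] = 3405.5008
r = 2306 / 3405.5008 ≈ 0.6771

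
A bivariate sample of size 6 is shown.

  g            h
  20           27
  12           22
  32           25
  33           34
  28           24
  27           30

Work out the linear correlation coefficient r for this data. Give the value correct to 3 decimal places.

n = 6, Σg = 152, Σh = 162, Σg² = 4170, Σh² = 4470, Σgh = 4208
nΣgh − ΣgΣh = 25248 − 24624 = 624
nΣg² − (Σg)² = 25020 − 23104 = 1916; nΣh² − (Σh)² = 26820 − 26244 = 576
r = 624 / √(1916 × 576) = 624 / 1050.5313 ≈ 0.594

0.594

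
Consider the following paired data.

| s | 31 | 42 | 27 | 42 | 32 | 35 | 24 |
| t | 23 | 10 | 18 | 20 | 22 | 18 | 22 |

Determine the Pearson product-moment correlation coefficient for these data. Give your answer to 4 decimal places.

-0.5756

n = 7, Σs = 233, Σt = 133, Σs² = 8043, Σt² = 2645, Σst = 4321
nΣst − ΣsΣt = 30247 − 30989 = -742
nΣs² − (Σs)² = 56301 − 54289 = 2012; nΣt² − (Σt)² = 18515 − 17689 = 826
r = -742 / √(2012 × 826) = -742 / 1289.1517 ≈ -0.5756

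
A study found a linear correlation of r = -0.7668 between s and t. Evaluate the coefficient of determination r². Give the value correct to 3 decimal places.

0.588

r² = (-0.7668)² = 0.588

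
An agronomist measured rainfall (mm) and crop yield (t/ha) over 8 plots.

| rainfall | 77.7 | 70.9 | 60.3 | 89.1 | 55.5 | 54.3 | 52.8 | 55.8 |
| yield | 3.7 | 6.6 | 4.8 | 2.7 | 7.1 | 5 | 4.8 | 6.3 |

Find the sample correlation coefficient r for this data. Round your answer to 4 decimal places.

-0.6525

n = 8, Σx = 516.4, Σy = 41, Σx² = 34569.22, Σy² = 225.72, Σxy = 2555.97
nΣxy − ΣxΣy = 20447.76 − 21172.4 = -724.64
nΣx² − (Σx)² = 276553.76 − 266668.96 = 9884.8; nΣy² − (Σy)² = 1805.76 − 1681 = 124.76
r = -724.64 / √(9884.8 × 124.76) = -724.64 / 1110.5078 ≈ -0.6525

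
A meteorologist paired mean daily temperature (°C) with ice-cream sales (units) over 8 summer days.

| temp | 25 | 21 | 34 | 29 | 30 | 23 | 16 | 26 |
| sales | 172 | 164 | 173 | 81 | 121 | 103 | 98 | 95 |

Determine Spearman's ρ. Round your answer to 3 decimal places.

0.190

Rank temp: 4, 2, 8, 6, 7, 3, 1, 5
Rank sales: 7, 6, 8, 1, 5, 4, 3, 2
d = rank(temp) − rank(sales): -3, -4, 0, 5, 2, -1, -2, 3; Σd² = 68
ρ = 1 − 6Σd² / [n(n²−1)] = 1 − 6×68 / (8×63) = 1 − 408/504 ≈ 0.190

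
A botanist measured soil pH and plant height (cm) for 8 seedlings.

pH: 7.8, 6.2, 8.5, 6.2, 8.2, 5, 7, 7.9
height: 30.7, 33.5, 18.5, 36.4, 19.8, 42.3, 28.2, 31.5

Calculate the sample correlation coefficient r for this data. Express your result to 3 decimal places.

-0.886

n = 8, Σx = 56.8, Σy = 240.9, Σx² = 413.62, Σy² = 7700.77, Σxy = 1650.2
nΣxy − ΣxΣy = 13201.6 − 13683.12 = -481.52
nΣx² − (Σx)² = 3308.96 − 3226.24 = 82.72; nΣy² − (Σy)² = 61606.16 − 58032.81 = 3573.35
r = -481.52 / √(82.72 × 3573.35) = -481.52 / 543.6796 ≈ -0.886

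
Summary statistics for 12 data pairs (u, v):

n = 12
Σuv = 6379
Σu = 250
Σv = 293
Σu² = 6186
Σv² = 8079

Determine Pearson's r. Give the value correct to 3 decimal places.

r = (nΣuv − ΣuΣv) / √[(nΣu² − (Σu)²)(nΣv² − (Σv)²)]
Numerator: 12×6379 − 250×293 = 3298
Denominator: √[(74232 − 62500)(96948 − 85849)] = √[11732 × 11099] = 11411.1116
r = 3298 / 11411.1116 ≈ 0.289

0.289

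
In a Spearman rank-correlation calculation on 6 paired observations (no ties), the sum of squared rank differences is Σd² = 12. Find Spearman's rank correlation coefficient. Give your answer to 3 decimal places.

0.657

ρ = 1 − 6Σd² / [n(n²−1)] = 1 − 6×12 / (6×35)
  = 1 − 72/210 = 1 − 0.3429 ≈ 0.657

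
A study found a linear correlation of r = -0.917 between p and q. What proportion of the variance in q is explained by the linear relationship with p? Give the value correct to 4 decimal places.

r² = (-0.917)² = 0.8409

0.8409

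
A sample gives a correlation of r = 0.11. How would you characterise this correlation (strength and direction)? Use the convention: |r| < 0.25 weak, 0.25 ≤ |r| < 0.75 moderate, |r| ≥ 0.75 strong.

r = 0.11 > 0 so the relationship is positive.
|r| = 0.11, which falls in the weak range.

weak positive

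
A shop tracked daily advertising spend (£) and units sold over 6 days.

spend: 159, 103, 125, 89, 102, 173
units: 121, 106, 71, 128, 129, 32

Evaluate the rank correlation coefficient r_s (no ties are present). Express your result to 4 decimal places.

Rank spend: 5, 3, 4, 1, 2, 6
Rank units: 4, 3, 2, 5, 6, 1
d = rank(spend) − rank(units): 1, 0, 2, -4, -4, 5; Σd² = 62
ρ = 1 − 6Σd² / [n(n²−1)] = 1 − 6×62 / (6×35) = 1 − 372/210 ≈ -0.7714

-0.7714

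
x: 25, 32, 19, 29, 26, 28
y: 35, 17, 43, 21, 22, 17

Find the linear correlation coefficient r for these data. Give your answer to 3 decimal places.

n = 6, Σx = 159, Σy = 155, Σx² = 4311, Σy² = 4577, Σxy = 3893
nΣxy − ΣxΣy = 23358 − 24645 = -1287
nΣx² − (Σx)² = 25866 − 25281 = 585; nΣy² − (Σy)² = 27462 − 24025 = 3437
r = -1287 / √(585 × 3437) = -1287 / 1417.9721 ≈ -0.908

-0.908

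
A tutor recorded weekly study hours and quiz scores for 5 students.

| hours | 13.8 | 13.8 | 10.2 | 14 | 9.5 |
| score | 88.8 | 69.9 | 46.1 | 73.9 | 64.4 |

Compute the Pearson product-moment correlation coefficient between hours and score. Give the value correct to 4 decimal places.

n = 5, Σx = 61.3, Σy = 343.1, Σx² = 771.17, Σy² = 24505.23, Σxy = 4306.68
nΣxy − ΣxΣy = 21533.4 − 21032.03 = 501.37
nΣx² − (Σx)² = 3855.85 − 3757.69 = 98.16; nΣy² − (Σy)² = 122526.15 − 117717.61 = 4808.54
r = 501.37 / √(98.16 × 4808.54) = 501.37 / 687.0271 ≈ 0.7298

0.7298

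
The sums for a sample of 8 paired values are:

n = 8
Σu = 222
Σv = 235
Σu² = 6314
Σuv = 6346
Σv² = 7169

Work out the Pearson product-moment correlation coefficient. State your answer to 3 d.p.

r = (nΣuv − ΣuΣv) / √[(nΣu² − (Σu)²)(nΣv² − (Σv)²)]
Numerator: 8×6346 − 222×235 = -1402
Denominator: √[(50512 − 49284)(57352 − 55225)] = √[1228 × 2127] = 1616.1547
r = -1402 / 1616.1547 ≈ -0.867

-0.867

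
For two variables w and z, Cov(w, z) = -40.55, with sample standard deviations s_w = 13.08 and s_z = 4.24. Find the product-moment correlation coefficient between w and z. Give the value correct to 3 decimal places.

r = Cov(w,z) / (s_w · s_z) = -40.55 / (13.08 × 4.24)
  = -40.55 / 55.4592 ≈ -0.731

-0.731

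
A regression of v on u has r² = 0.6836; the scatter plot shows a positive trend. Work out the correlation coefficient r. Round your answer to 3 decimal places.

|r| = √0.6836 = 0.827
The association is positive, so r = 0.827.

0.827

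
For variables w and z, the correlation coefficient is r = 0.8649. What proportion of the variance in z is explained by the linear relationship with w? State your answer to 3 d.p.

r² = (0.8649)² = 0.748

0.748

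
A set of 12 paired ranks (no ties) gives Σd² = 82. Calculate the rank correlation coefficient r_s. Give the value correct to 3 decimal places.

ρ = 1 − 6Σd² / [n(n²−1)] = 1 − 6×82 / (12×143)
  = 1 − 492/1716 = 1 − 0.2867 ≈ 0.713

0.713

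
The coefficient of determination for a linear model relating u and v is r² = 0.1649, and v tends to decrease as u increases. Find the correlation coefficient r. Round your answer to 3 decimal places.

-0.406

|r| = √0.1649 = 0.406
The association is negative, so r = −0.406.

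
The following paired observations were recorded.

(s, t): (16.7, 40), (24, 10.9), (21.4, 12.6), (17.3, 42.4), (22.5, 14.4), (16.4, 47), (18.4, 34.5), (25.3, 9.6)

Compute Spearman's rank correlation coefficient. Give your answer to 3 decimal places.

Rank s: 2, 7, 5, 3, 6, 1, 4, 8
Rank t: 6, 2, 3, 7, 4, 8, 5, 1
d = rank(s) − rank(t): -4, 5, 2, -4, 2, -7, -1, 7; Σd² = 164
ρ = 1 − 6Σd² / [n(n²−1)] = 1 − 6×164 / (8×63) = 1 − 984/504 ≈ -0.952

-0.952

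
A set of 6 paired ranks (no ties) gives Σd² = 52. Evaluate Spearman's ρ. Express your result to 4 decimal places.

-0.4857

ρ = 1 − 6Σd² / [n(n²−1)] = 1 − 6×52 / (6×35)
  = 1 − 312/210 = 1 − 1.48571 ≈ -0.4857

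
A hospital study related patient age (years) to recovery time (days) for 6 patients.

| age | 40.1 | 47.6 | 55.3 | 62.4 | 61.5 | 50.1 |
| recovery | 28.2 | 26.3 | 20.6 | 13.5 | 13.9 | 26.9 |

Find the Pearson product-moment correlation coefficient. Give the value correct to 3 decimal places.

-0.947

n = 6, Σx = 317, Σy = 129.4, Σx² = 17117.88, Σy² = 3010.36, Σxy = 6566.82
nΣxy − ΣxΣy = 39400.92 − 41019.8 = -1618.88
nΣx² − (Σx)² = 102707.28 − 100489 = 2218.28; nΣy² − (Σy)² = 18062.16 − 16744.36 = 1317.8
r = -1618.88 / √(2218.28 × 1317.8) = -1618.88 / 1709.7513 ≈ -0.947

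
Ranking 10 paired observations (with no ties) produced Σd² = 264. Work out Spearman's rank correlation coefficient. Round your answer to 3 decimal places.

ρ = 1 − 6Σd² / [n(n²−1)] = 1 − 6×264 / (10×99)
  = 1 − 1584/990 = 1 − 1.6000 ≈ -0.600

-0.600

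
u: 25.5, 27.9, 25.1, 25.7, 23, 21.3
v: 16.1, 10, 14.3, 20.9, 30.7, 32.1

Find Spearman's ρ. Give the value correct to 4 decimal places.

Rank u: 4, 6, 3, 5, 2, 1
Rank v: 3, 1, 2, 4, 5, 6
d = rank(u) − rank(v): 1, 5, 1, 1, -3, -5; Σd² = 62
ρ = 1 − 6Σd² / [n(n²−1)] = 1 − 6×62 / (6×35) = 1 − 372/210 ≈ -0.7714

-0.7714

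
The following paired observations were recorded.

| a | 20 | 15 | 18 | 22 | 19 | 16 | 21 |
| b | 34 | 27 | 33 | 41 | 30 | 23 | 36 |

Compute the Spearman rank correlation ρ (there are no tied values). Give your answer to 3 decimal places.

0.929

Rank a: 5, 1, 3, 7, 4, 2, 6
Rank b: 5, 2, 4, 7, 3, 1, 6
d = rank(a) − rank(b): 0, -1, -1, 0, 1, 1, 0; Σd² = 4
ρ = 1 − 6Σd² / [n(n²−1)] = 1 − 6×4 / (7×48) = 1 − 24/336 ≈ 0.929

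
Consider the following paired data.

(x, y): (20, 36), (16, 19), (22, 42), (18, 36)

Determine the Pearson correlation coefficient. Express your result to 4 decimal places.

n = 4, Σx = 76, Σy = 133, Σx² = 1464, Σy² = 4717, Σxy = 2596
nΣxy − ΣxΣy = 10384 − 10108 = 276
nΣx² − (Σx)² = 5856 − 5776 = 80; nΣy² − (Σy)² = 18868 − 17689 = 1179
r = 276 / √(80 × 1179) = 276 / 307.1156 ≈ 0.8987

0.8987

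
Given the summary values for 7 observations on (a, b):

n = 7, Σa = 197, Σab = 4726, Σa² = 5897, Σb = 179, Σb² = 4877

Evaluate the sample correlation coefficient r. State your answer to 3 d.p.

r = (nΣab − ΣaΣb) / √[(nΣa² − (Σa)²)(nΣb² − (Σb)²)]
Numerator: 7×4726 − 197×179 = -2181
Denominator: √[(41279 − 38809)(34139 − 32041)] = √[2470 × 2098] = 2276.4138
r = -2181 / 2276.4138 ≈ -0.958

-0.958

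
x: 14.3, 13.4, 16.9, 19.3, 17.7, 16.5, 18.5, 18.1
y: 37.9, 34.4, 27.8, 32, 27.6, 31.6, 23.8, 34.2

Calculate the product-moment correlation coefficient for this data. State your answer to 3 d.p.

n = 8, Σx = 134.7, Σy = 249.3, Σx² = 2297.55, Σy² = 7913.01, Σxy = 4159.59
nΣxy − ΣxΣy = 33276.72 − 33580.71 = -303.99
nΣx² − (Σx)² = 18380.4 − 18144.09 = 236.31; nΣy² − (Σy)² = 63304.08 − 62150.49 = 1153.59
r = -303.99 / √(236.31 × 1153.59) = -303.99 / 522.1157 ≈ -0.582

-0.582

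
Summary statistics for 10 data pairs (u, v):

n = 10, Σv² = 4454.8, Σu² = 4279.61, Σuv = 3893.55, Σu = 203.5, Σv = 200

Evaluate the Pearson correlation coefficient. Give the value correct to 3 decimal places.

-0.703

r = (nΣuv − ΣuΣv) / √[(nΣu² − (Σu)²)(nΣv² − (Σv)²)]
Numerator: 10×3893.55 − 203.5×200 = -1764.5
Denominator: √[(42796.1 − 41412.25)(44548 − 40000)] = √[1383.85 × 4548] = 2508.7347
r = -1764.5 / 2508.7347 ≈ -0.703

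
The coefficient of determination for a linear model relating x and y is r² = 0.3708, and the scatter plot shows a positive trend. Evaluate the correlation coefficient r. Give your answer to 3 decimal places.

0.609

|r| = √0.3708 = 0.609
The association is positive, so r = 0.609.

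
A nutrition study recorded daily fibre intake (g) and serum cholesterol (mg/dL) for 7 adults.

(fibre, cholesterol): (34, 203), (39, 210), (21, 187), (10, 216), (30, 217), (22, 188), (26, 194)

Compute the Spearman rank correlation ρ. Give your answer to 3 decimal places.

Rank fibre: 6, 7, 2, 1, 5, 3, 4
Rank cholesterol: 4, 5, 1, 6, 7, 2, 3
d = rank(fibre) − rank(cholesterol): 2, 2, 1, -5, -2, 1, 1; Σd² = 40
ρ = 1 − 6Σd² / [n(n²−1)] = 1 − 6×40 / (7×48) = 1 − 240/336 ≈ 0.286

0.286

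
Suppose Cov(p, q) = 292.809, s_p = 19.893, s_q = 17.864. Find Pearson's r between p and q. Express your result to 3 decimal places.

r = Cov(p,q) / (s_p · s_q) = 292.809 / (19.893 × 17.864)
  = 292.809 / 355.3686 ≈ 0.824

0.824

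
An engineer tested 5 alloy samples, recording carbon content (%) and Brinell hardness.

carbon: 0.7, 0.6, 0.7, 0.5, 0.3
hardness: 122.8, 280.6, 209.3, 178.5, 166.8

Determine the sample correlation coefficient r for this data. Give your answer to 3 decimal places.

n = 5, Σx = 2.8, Σy = 958, Σx² = 1.68, Σy² = 197307.18, Σxy = 540.12
nΣxy − ΣxΣy = 2700.6 − 2682.4 = 18.2
nΣx² − (Σx)² = 8.4 − 7.84 = 0.56; nΣy² − (Σy)² = 986535.9 − 917764 = 68771.9
r = 18.2 / √(0.56 × 68771.9) = 18.2 / 196.2454 ≈ 0.093

0.093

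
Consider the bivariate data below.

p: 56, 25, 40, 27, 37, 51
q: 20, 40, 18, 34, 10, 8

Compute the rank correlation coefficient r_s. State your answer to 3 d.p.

-0.600

Rank p: 6, 1, 4, 2, 3, 5
Rank q: 4, 6, 3, 5, 2, 1
d = rank(p) − rank(q): 2, -5, 1, -3, 1, 4; Σd² = 56
ρ = 1 − 6Σd² / [n(n²−1)] = 1 − 6×56 / (6×35) = 1 − 336/210 ≈ -0.600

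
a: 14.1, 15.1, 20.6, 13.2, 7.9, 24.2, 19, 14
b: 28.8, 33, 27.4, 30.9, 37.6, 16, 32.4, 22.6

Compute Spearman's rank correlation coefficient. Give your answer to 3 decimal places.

-0.524

Rank a: 4, 5, 7, 2, 1, 8, 6, 3
Rank b: 4, 7, 3, 5, 8, 1, 6, 2
d = rank(a) − rank(b): 0, -2, 4, -3, -7, 7, 0, 1; Σd² = 128
ρ = 1 − 6Σd² / [n(n²−1)] = 1 − 6×128 / (8×63) = 1 − 768/504 ≈ -0.524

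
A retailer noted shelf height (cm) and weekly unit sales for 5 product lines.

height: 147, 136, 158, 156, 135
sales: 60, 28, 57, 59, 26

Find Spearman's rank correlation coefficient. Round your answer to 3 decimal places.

0.600

Rank height: 3, 2, 5, 4, 1
Rank sales: 5, 2, 3, 4, 1
d = rank(height) − rank(sales): -2, 0, 2, 0, 0; Σd² = 8
ρ = 1 − 6Σd² / [n(n²−1)] = 1 − 6×8 / (5×24) = 1 − 48/120 ≈ 0.600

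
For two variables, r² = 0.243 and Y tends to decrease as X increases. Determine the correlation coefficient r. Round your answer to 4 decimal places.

|r| = √0.243 = 0.4930
The association is negative, so r = −0.4930.

-0.4930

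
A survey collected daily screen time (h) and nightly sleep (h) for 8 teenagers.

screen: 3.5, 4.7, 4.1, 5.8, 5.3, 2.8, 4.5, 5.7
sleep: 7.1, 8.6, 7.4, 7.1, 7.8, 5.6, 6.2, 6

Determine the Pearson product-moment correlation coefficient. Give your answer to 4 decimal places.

n = 8, Σx = 36.4, Σy = 55.8, Σx² = 173.46, Σy² = 396.18, Σxy = 255.91
nΣxy − ΣxΣy = 2047.28 − 2031.12 = 16.16
nΣx² − (Σx)² = 1387.68 − 1324.96 = 62.72; nΣy² − (Σy)² = 3169.44 − 3113.64 = 55.8
r = 16.16 / √(62.72 × 55.8) = 16.16 / 59.1589 ≈ 0.2732

0.2732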